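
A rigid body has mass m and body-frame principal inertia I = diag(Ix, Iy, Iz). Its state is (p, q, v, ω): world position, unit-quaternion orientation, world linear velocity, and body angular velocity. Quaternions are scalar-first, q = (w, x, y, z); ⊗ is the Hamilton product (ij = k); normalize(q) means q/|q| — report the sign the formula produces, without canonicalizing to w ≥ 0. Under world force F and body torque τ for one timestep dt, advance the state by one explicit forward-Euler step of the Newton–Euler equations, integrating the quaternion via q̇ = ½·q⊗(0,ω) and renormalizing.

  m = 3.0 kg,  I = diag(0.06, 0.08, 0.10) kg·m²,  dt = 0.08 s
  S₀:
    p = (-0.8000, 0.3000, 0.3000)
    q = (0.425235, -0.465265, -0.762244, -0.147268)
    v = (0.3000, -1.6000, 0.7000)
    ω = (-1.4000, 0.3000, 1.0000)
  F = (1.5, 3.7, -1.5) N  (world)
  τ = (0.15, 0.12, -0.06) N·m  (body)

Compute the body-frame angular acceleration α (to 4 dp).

precession coupling ω×(Iω) = (0.0060, 0.0560, -0.0084)
(τ − ω×Iω)/I = (2.4000, 0.8000, -0.5160)

α = (2.4000, 0.8000, -0.5160)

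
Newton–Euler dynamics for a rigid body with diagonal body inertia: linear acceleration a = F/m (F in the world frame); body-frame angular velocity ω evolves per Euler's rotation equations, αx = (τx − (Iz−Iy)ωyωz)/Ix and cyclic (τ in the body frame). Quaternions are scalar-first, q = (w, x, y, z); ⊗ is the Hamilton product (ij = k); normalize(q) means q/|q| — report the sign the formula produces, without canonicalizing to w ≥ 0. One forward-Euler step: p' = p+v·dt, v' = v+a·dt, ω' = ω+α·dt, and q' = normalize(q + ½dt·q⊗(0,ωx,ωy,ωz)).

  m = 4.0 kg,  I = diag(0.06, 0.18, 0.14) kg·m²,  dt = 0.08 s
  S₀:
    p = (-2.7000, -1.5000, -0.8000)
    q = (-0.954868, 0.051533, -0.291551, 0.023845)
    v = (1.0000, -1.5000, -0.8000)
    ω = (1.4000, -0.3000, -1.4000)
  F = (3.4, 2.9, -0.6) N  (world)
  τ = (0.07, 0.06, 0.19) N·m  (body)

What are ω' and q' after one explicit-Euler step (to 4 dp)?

α = I⁻¹(τ − ω×Iω) = (1.4467, -0.5378, 1.7171)
new body rate ω' = (1.5157, -0.3430, -1.2626)
Hamilton product q⊗(0,ω) = (-0.1262285, -0.9214903, 0.3919896, 1.7295267)
q + ½dt·q⊗(0,ω), renormalized = (-0.9569, 0.0146, -0.2750, 0.0927)

ω' = (1.5157, -0.3430, -1.2626)
q' = (-0.9569, 0.0146, -0.2750, 0.0927)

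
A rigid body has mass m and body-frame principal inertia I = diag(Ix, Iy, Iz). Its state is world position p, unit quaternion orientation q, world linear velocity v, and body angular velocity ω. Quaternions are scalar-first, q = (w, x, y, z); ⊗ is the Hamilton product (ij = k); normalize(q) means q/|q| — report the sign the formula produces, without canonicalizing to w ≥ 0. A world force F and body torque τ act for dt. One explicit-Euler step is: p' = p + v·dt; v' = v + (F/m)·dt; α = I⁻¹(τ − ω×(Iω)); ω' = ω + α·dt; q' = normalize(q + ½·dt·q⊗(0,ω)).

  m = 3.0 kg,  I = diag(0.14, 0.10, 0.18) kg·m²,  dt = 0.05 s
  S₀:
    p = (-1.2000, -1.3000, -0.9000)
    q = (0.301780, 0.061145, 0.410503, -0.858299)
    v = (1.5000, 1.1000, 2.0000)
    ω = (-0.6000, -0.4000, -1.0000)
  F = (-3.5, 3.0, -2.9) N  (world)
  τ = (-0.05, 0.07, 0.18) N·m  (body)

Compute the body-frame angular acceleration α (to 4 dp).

precession coupling ω×(Iω) = (0.0320, -0.0240, -0.0096)
angular accel α = (-0.5857, 0.9400, 1.0533)

α = (-0.5857, 0.9400, 1.0533)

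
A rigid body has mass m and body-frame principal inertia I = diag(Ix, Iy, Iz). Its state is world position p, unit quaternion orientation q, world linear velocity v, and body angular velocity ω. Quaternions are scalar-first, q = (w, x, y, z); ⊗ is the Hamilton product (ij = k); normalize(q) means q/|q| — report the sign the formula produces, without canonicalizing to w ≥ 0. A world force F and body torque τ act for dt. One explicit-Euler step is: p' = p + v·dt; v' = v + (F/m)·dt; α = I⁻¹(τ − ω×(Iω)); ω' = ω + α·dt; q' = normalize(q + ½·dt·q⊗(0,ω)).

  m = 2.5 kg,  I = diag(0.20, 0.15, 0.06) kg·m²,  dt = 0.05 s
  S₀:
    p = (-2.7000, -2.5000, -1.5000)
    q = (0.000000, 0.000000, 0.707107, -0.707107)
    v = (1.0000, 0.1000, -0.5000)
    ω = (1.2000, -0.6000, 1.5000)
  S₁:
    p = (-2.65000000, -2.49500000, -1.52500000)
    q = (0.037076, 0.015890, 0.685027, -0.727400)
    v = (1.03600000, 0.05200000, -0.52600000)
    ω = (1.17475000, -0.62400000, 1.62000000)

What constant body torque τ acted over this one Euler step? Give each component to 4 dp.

τ = (-0.0200, 0.1800, 0.1800)

Δω = ω₁−ω₀ = (-0.02525000, -0.02400000, 0.12000000)
ω₀×(Iω₀) = (0.0810, 0.2520, 0.0360)
I·α + gyro = (-0.0200, 0.1800, 0.1800)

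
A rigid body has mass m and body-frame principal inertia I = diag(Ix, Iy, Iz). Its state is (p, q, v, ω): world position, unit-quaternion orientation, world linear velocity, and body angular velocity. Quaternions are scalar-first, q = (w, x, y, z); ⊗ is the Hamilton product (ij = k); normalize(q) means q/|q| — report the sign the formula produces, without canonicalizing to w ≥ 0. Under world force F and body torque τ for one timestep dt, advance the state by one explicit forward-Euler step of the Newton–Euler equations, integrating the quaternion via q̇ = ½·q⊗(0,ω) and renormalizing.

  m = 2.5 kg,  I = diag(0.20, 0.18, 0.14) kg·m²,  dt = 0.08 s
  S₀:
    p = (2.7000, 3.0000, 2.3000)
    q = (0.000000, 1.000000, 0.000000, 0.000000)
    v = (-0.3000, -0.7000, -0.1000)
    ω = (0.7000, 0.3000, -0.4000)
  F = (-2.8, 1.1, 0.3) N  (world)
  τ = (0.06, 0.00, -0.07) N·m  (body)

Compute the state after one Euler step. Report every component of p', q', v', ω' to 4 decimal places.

p' = (2.6760, 2.9440, 2.2920)
q' = (-0.0280, 0.9994, 0.0160, 0.0120)
v' = (-0.3896, -0.6648, -0.0904)
ω' = (0.7221, 0.3075, -0.4376)

p' = p + v·dt = (2.6760, 2.9440, 2.2920)
new velocity v' = (-0.3896, -0.6648, -0.0904)
(τ − ω×Iω)/I = (0.2760, 0.0933, -0.4700)
new body rate ω' = (0.7221, 0.3075, -0.4376)
Hamilton product q⊗(0,ω) = (-0.7000000, 0.0000000, 0.4000000, 0.3000000)
q + ½dt·q⊗(0,ω), renormalized = (-0.0280, 0.9994, 0.0160, 0.0120)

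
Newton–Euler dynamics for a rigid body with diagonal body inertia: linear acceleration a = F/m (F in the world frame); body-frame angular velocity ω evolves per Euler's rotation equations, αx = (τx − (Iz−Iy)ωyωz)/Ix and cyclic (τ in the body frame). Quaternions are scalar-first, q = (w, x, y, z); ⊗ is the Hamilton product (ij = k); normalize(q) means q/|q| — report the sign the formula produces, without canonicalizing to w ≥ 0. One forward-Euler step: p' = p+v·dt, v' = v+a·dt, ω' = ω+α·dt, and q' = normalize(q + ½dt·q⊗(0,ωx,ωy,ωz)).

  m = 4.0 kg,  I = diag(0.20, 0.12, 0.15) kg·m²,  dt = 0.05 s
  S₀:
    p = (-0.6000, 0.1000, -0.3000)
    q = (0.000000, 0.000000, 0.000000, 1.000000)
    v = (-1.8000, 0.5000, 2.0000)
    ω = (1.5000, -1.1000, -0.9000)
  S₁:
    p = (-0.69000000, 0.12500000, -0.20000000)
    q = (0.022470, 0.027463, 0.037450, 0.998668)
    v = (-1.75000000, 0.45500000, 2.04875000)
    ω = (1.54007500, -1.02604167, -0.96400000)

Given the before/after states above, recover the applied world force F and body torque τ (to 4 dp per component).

F = (4.0000, -3.6000, 3.9000)
τ = (0.1900, 0.1100, -0.0600)

Δv = v₁−v₀ = (0.05000000, -0.04500000, 0.04875000)
m·(v₁−v₀)/dt = (4.0000, -3.6000, 3.9000)
ω₁ − ω₀ = (0.04007500, 0.07395833, -0.06400000)
gyro term ω₀×Iω₀ = (0.0297, -0.0675, 0.1320)
τ = I·(Δω/dt) + ω₀×(Iω₀) = (0.1900, 0.1100, -0.0600)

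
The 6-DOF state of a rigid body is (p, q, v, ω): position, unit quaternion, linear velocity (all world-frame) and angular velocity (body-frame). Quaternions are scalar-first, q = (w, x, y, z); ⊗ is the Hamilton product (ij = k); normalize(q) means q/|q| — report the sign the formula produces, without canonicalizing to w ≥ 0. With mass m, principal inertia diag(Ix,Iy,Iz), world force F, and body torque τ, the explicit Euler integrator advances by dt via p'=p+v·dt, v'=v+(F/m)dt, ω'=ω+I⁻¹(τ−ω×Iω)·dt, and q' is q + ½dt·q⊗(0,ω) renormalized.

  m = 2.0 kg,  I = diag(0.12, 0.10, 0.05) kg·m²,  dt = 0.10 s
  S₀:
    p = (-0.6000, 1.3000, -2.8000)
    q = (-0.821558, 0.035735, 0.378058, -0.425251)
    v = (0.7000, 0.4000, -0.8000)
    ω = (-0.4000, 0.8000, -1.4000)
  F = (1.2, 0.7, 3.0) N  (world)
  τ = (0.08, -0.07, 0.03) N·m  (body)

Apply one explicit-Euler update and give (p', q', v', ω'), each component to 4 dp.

p' = (-0.5300, 1.3400, -2.8800)
q' = (-0.8628, 0.0426, 0.3550, -0.3575)
v' = (0.7600, 0.4350, -0.6500)
ω' = (-0.3800, 0.6908, -1.3528)

precession coupling ω×(Iω) = (0.0560, 0.0392, 0.0064)
α = I⁻¹(τ − ω×Iω) = (0.2000, -1.0920, 0.4720)
ω' = ω + α·dt = (-0.3800, 0.6908, -1.3528)
Hamilton product q⊗(0,ω) = (-0.8835038, 0.1395428, -0.4371170, 1.3299924)
q' = normalize(q + ½dt·q⊗(0,ω)) = (-0.8628, 0.0426, 0.3550, -0.3575)
a = F/m = (0.6000, 0.3500, 1.5000)
new position p' = (-0.5300, 1.3400, -2.8800)
v + (F/m)dt = (0.7600, 0.4350, -0.6500)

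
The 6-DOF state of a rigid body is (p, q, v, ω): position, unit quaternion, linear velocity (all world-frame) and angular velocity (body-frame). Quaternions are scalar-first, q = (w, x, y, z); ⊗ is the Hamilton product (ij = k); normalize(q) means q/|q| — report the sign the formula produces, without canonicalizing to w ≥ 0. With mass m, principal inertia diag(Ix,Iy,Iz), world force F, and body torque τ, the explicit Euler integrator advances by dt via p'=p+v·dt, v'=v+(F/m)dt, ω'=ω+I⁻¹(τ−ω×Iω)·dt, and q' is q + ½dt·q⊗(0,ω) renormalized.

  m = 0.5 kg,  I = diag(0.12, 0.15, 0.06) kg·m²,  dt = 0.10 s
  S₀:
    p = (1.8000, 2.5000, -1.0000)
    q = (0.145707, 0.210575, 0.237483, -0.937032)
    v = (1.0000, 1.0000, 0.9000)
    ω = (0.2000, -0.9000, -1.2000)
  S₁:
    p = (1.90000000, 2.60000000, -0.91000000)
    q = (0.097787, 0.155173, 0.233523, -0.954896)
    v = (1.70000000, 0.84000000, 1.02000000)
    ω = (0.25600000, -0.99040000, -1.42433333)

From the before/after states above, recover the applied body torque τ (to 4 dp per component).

τ = (-0.0300, -0.1500, -0.1400)

ω₁ − ω₀ = (0.05600000, -0.09040000, -0.22433333)
precession coupling = (-0.0972, -0.0144, -0.0054)
applied torque τ = (-0.0300, -0.1500, -0.1400)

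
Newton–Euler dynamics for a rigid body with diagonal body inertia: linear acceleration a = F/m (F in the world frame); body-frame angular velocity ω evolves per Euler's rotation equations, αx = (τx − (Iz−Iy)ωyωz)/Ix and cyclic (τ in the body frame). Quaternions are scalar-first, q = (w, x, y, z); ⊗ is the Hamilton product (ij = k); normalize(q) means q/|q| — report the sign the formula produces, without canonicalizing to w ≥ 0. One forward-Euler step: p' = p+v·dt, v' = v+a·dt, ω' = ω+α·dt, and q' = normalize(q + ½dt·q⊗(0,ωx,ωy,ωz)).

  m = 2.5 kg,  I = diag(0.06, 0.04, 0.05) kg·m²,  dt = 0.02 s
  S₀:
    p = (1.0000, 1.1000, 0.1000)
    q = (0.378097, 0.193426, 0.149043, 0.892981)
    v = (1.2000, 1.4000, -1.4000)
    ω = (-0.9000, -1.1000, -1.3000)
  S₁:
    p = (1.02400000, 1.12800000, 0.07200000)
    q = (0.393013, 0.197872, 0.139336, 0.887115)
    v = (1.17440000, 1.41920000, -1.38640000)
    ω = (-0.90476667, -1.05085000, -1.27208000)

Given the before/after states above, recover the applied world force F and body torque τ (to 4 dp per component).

F = (-3.2000, 2.4000, 1.7000)
τ = (0.0000, 0.1100, 0.0500)

Δv = v₁−v₀ = (-0.02560000, 0.01920000, 0.01360000)
F = m·Δv/dt = (-3.2000, 2.4000, 1.7000)
rate change Δω = (-0.00476667, 0.04915000, 0.02792000)
applied torque τ = (0.0000, 0.1100, 0.0500)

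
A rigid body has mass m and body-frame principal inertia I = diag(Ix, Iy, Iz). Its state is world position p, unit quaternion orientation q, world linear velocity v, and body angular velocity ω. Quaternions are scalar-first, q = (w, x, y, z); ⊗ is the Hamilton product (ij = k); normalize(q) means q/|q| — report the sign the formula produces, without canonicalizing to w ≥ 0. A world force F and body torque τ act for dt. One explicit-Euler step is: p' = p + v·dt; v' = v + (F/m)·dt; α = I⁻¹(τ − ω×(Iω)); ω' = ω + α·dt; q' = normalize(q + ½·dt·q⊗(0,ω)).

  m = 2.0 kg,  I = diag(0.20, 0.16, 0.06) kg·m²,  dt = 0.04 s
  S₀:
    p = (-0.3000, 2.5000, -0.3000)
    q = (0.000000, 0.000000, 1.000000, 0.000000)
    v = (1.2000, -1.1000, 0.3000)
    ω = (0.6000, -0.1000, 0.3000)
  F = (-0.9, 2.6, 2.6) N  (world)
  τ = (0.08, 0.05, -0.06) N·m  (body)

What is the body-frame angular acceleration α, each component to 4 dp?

ω×(Iω) gyroscopic = (0.0030, 0.0252, 0.0024)
α = I⁻¹(τ − ω×Iω) = (0.3850, 0.1550, -1.0400)

α = (0.3850, 0.1550, -1.0400)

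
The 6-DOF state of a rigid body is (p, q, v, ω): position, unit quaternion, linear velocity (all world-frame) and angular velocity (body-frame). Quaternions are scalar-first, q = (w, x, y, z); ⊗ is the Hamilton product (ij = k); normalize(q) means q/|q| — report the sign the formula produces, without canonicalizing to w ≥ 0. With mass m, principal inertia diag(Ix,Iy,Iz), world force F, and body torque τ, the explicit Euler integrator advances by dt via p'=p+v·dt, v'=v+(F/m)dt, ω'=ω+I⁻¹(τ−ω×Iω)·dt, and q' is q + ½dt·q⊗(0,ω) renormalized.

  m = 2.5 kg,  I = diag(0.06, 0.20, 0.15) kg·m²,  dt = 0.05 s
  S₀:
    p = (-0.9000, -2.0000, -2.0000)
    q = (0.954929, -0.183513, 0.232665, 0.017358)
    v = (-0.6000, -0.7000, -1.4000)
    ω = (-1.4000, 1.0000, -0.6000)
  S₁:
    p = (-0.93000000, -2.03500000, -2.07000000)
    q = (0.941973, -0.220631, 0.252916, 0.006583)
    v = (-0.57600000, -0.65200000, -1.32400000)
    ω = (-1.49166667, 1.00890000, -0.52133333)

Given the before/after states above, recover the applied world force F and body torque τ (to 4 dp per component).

F = (1.2000, 2.4000, 3.8000)
τ = (-0.0800, -0.0400, 0.0400)

Δω = ω₁−ω₀ = (-0.09166667, 0.00890000, 0.07866667)
ω₀×(Iω₀) = (0.0300, -0.0756, -0.1960)
τ = I·(Δω/dt) + ω₀×(Iω₀) = (-0.0800, -0.0400, 0.0400)
v₁ − v₀ = (0.02400000, 0.04800000, 0.07600000)
F = m·Δv/dt = (1.2000, 2.4000, 3.8000)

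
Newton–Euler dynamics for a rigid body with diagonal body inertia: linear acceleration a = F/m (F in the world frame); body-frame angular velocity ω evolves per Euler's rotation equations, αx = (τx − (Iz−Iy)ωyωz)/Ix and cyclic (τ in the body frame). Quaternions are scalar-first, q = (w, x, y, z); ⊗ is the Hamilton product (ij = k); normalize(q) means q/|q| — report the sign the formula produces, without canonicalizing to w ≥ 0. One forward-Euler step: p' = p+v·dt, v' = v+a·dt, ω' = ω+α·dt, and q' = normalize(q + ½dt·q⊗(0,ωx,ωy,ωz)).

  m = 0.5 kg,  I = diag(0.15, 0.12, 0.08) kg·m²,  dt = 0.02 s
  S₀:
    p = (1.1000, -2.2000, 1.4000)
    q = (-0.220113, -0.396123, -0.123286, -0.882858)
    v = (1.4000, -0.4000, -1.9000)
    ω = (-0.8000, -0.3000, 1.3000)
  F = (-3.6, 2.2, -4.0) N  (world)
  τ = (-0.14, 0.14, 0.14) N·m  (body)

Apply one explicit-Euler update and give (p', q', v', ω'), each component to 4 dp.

p' = (1.1280, -2.2080, 1.3620)
q' = (-0.2121, -0.3986, -0.1104, -0.8854)
v' = (1.2560, -0.3120, -2.0600)
ω' = (-0.8207, -0.2645, 1.3368)

(τ − ω×Iω)/I = (-1.0373, 1.7733, 1.8400)
ω' = ω + α·dt = (-0.8207, -0.2645, 1.3368)
Hamilton product q⊗(0,ω) = (0.7938312, -0.2490388, 1.2872802, -0.2659388)
updated quaternion q' = (-0.2121, -0.3986, -0.1104, -0.8854)
p' = p + v·dt = (1.1280, -2.2080, 1.3620)
v' = v + a·dt = (1.2560, -0.3120, -2.0600)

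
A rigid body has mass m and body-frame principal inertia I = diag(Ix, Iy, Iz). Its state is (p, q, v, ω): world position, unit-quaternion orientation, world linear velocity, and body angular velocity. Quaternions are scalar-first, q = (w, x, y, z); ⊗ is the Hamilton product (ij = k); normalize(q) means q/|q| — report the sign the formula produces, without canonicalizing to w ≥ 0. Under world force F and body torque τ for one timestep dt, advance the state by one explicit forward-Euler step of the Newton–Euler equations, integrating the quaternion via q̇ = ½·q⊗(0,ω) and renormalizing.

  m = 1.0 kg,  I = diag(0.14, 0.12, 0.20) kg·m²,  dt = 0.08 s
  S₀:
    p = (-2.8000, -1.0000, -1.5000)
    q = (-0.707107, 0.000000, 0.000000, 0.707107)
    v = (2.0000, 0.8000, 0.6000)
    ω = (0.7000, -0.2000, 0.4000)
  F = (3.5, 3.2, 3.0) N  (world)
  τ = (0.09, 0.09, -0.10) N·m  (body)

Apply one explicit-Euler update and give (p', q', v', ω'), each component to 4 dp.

p + v·dt = (-2.6400, -0.9360, -1.4520)
v' = v + a·dt = (2.2800, 1.0560, 0.8400)
(τ − ω×Iω)/I = (0.6886, 0.8900, -0.5140)
ω' = ω + α·dt = (0.7551, -0.1288, 0.3589)
q⊗(0,ω) = (-0.2828428, -0.3535535, 0.6363963, -0.2828428)
q + ½dt·q⊗(0,ω), renormalized = (-0.7180, -0.0141, 0.0254, 0.6954)

p' = (-2.6400, -0.9360, -1.4520)
q' = (-0.7180, -0.0141, 0.0254, 0.6954)
v' = (2.2800, 1.0560, 0.8400)
ω' = (0.7551, -0.1288, 0.3589)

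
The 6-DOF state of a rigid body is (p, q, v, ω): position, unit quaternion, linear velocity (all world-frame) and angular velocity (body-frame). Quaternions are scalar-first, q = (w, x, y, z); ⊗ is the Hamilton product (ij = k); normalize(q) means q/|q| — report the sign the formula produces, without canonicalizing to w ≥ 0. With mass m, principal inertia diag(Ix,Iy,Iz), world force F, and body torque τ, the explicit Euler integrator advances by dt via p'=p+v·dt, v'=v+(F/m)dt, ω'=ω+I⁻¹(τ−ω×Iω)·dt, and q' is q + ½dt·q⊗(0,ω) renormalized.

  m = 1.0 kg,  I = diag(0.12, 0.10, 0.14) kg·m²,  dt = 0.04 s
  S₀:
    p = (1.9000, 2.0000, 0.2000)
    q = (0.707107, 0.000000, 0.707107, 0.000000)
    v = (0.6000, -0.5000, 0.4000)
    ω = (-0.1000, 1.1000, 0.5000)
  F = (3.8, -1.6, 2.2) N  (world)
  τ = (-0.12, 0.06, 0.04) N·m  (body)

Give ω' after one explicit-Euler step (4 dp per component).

(τ − ω×Iω)/I = (-1.1833, 0.5900, 0.2700)
new body rate ω' = (-0.1473, 1.1236, 0.5108)

ω' = (-0.1473, 1.1236, 0.5108)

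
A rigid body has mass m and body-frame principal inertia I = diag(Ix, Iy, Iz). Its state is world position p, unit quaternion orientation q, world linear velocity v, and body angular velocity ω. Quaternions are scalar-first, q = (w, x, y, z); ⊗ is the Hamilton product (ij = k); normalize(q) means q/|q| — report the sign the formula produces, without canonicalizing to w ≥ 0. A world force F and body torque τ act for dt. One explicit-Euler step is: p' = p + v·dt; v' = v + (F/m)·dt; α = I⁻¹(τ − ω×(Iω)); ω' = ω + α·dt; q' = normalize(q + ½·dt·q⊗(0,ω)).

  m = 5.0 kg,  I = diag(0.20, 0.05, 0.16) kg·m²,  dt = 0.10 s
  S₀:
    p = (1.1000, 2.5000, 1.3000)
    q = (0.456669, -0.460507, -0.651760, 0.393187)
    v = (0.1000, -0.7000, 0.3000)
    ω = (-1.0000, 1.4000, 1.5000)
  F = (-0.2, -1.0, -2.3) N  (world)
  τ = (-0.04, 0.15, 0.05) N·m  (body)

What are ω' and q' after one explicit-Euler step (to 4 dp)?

ω' = (-1.1355, 1.8200, 1.4000)
q' = (0.4469, -0.5561, -0.6010, 0.3603)

precession coupling ω×(Iω) = (0.2310, -0.0600, 0.2100)
(τ − ω×Iω)/I = (-1.3550, 4.2000, -1.0000)
ω + α·dt = (-1.1355, 1.8200, 1.4000)
2q̇ = q⊗(0,ω) = (-0.1378235, -1.9847708, 0.9369101, -0.6114663)
q' = normalize(q + ½dt·q⊗(0,ω)) = (0.4469, -0.5561, -0.6010, 0.3603)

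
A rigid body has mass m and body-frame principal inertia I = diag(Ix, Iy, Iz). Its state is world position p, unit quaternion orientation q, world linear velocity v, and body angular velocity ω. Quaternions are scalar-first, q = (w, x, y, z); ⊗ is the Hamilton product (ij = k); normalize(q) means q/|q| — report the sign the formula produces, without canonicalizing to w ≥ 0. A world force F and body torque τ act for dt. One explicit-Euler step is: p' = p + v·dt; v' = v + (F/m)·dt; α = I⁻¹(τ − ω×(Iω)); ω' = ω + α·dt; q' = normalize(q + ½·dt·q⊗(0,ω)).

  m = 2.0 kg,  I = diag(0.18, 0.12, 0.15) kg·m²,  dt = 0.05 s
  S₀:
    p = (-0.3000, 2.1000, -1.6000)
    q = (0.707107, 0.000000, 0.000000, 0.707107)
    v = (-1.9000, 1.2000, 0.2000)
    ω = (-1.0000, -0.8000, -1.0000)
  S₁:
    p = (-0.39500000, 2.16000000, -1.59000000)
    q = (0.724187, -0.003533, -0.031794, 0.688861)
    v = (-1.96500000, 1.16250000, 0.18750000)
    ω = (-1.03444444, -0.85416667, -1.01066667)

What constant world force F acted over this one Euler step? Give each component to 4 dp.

Δv = v₁−v₀ = (-0.06500000, -0.03750000, -0.01250000)
applied force F = (-2.6000, -1.5000, -0.5000)

F = (-2.6000, -1.5000, -0.5000)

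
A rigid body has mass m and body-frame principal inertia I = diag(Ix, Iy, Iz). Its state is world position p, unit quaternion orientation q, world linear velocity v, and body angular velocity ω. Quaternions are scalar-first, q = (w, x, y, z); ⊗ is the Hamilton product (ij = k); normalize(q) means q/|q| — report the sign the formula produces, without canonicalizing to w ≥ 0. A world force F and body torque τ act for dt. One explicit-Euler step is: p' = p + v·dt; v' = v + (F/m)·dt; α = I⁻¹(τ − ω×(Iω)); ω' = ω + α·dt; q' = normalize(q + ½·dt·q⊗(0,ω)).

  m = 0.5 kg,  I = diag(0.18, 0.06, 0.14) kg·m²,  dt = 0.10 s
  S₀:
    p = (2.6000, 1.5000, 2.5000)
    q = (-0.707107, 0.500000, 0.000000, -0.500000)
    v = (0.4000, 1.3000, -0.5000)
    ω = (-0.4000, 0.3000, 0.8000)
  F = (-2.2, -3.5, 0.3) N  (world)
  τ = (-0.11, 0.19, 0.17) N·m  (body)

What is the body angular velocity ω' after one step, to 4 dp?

ω' = (-0.4718, 0.6380, 0.9111)

ω×(Iω) gyroscopic = (0.0192, -0.0128, 0.0144)
α = I⁻¹(τ − ω×Iω) = (-0.7178, 3.3800, 1.1114)
ω' = ω + α·dt = (-0.4718, 0.6380, 0.9111)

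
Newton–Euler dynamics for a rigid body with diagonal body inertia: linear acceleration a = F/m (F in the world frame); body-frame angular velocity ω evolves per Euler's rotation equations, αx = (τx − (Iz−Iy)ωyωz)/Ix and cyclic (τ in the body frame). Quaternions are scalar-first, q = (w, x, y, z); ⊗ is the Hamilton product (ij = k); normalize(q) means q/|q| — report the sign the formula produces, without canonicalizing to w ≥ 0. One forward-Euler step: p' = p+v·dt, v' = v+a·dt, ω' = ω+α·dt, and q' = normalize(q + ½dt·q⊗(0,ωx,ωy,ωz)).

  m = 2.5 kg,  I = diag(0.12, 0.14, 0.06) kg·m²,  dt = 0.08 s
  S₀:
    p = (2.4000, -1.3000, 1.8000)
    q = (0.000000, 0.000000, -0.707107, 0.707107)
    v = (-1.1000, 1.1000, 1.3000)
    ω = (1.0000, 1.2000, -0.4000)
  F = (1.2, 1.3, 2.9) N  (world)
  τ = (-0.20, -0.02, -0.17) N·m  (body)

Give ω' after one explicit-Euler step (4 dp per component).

ω' = (0.8411, 1.2023, -0.6587)

gyro term ω×Iω = (0.0384, -0.0240, 0.0240)
(τ − ω×Iω)/I = (-1.9867, 0.0286, -3.2333)
new body rate ω' = (0.8411, 1.2023, -0.6587)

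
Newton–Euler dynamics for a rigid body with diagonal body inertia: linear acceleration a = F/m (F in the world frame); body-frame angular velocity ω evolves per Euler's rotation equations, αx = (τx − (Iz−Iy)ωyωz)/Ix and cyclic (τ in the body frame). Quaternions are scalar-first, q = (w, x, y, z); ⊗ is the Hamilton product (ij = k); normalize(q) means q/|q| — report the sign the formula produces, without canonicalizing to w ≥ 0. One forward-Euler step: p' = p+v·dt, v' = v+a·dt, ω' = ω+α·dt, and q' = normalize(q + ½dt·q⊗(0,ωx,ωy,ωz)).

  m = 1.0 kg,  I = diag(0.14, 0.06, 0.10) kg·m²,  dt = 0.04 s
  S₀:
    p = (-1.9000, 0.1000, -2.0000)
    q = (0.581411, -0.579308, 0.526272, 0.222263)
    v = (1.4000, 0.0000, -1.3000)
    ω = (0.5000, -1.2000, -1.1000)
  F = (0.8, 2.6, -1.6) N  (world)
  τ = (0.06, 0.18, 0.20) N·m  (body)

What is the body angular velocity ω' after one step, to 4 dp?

ω×(Iω) gyroscopic = (0.0528, -0.0220, 0.0480)
α = I⁻¹(τ − ω×Iω) = (0.0514, 3.3667, 1.5200)
new body rate ω' = (0.5021, -1.0653, -1.0392)

ω' = (0.5021, -1.0653, -1.0392)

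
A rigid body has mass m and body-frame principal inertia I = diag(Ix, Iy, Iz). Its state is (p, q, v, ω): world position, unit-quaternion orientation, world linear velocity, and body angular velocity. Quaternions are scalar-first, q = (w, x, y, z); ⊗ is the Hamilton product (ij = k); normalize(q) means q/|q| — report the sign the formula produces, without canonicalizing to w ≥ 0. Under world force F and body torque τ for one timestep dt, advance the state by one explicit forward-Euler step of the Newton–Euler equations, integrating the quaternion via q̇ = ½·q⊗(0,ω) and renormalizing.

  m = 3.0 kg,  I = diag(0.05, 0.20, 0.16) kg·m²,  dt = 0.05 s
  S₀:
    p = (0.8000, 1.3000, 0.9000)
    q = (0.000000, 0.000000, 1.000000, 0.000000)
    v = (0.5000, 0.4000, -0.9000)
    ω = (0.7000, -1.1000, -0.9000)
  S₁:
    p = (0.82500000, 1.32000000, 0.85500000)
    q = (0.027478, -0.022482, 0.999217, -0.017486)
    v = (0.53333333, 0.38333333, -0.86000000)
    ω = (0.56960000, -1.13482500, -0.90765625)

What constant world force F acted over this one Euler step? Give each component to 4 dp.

v₁ − v₀ = (0.03333333, -0.01666667, 0.04000000)
m·(v₁−v₀)/dt = (2.0000, -1.0000, 2.4000)

F = (2.0000, -1.0000, 2.4000)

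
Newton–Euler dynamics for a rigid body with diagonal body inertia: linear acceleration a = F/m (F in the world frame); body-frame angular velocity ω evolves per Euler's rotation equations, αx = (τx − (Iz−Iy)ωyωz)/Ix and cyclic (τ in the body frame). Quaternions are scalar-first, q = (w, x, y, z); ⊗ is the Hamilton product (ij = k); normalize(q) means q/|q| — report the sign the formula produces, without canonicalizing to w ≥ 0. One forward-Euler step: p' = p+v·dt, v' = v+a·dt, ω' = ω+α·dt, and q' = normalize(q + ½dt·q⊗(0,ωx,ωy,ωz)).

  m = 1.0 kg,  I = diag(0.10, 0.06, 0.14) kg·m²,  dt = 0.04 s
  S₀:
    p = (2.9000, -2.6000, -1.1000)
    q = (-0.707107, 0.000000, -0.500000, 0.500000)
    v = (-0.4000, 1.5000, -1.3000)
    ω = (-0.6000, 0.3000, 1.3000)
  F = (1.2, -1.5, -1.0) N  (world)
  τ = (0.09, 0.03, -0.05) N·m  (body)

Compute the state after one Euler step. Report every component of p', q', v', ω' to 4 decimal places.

p' = (2.8840, -2.5400, -1.1520)
q' = (-0.7168, -0.0075, -0.5100, 0.4754)
v' = (-0.3520, 1.4400, -1.3400)
ω' = (-0.5765, 0.2992, 1.2837)

p + v·dt = (2.8840, -2.5400, -1.1520)
v' = v + a·dt = (-0.3520, 1.4400, -1.3400)
precession coupling ω×(Iω) = (0.0312, 0.0312, 0.0072)
α = I⁻¹(τ − ω×Iω) = (0.5880, -0.0200, -0.4086)
ω + α·dt = (-0.5765, 0.2992, 1.2837)
2q̇ = q⊗(0,ω) = (-0.5000000, -0.3757358, -0.5121321, -1.2192391)
q + ½dt·q⊗(0,ω), renormalized = (-0.7168, -0.0075, -0.5100, 0.4754)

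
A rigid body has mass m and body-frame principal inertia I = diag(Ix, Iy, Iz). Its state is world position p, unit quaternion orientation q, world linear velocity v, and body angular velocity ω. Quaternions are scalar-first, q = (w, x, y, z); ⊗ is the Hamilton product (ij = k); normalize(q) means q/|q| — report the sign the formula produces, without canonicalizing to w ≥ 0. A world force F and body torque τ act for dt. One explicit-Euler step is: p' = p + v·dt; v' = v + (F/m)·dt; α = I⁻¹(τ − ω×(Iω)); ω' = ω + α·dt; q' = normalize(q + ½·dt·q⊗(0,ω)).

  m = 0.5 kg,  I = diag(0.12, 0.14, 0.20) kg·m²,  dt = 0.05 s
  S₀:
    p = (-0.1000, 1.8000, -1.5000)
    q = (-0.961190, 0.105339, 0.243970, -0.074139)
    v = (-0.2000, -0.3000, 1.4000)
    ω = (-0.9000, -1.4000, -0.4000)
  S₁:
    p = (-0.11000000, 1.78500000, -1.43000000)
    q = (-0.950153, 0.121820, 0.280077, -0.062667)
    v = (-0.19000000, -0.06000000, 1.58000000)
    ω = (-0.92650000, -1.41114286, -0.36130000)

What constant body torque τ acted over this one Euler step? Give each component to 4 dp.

rate change Δω = (-0.02650000, -0.01114286, 0.03870000)
applied torque τ = (-0.0300, -0.0600, 0.1800)

τ = (-0.0300, -0.0600, 0.1800)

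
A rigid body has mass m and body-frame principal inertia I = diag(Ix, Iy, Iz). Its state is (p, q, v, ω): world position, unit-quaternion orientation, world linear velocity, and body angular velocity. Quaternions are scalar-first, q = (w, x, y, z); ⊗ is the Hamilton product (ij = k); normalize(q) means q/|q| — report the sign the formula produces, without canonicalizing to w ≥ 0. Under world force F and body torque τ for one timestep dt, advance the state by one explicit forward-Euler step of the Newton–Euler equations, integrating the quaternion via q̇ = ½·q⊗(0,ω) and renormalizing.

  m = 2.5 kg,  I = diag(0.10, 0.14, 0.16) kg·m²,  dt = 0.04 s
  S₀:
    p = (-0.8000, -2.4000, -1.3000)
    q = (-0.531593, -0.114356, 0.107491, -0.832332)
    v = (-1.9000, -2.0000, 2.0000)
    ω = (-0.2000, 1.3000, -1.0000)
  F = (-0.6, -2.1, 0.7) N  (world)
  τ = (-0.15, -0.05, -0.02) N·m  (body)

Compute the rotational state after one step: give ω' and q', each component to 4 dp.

ω' = (-0.2496, 1.2891, -1.0024)
q' = (-0.5512, -0.0927, 0.0947, -0.8238)

ω×(Iω) gyroscopic = (-0.0260, -0.0120, -0.0104)
(τ − ω×Iω)/I = (-1.2400, -0.2714, -0.0600)
ω + α·dt = (-0.2496, 1.2891, -1.0024)
q⊗(0,ω) = (-0.9949415, 1.0808592, -0.6389605, 0.4044284)
updated quaternion q' = (-0.5512, -0.0927, 0.0947, -0.8238)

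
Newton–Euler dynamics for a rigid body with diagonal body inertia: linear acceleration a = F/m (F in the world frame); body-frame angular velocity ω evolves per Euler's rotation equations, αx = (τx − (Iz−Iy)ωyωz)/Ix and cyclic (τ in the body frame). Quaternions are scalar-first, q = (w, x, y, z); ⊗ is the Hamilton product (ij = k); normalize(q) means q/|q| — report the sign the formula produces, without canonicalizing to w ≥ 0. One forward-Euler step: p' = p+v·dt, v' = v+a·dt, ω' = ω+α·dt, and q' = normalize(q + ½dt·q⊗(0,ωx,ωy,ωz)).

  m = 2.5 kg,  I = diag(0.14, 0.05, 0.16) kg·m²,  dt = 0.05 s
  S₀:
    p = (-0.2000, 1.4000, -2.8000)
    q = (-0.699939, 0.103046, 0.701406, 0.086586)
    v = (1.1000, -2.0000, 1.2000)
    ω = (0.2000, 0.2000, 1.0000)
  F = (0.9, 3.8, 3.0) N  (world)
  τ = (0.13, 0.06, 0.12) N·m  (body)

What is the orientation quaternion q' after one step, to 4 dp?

2q̇ = q⊗(0,ω) = (-0.2474764, 0.5441010, -0.2257166, -0.8196110)
updated quaternion q' = (-0.7059, 0.1166, 0.6955, 0.0661)

q' = (-0.7059, 0.1166, 0.6955, 0.0661)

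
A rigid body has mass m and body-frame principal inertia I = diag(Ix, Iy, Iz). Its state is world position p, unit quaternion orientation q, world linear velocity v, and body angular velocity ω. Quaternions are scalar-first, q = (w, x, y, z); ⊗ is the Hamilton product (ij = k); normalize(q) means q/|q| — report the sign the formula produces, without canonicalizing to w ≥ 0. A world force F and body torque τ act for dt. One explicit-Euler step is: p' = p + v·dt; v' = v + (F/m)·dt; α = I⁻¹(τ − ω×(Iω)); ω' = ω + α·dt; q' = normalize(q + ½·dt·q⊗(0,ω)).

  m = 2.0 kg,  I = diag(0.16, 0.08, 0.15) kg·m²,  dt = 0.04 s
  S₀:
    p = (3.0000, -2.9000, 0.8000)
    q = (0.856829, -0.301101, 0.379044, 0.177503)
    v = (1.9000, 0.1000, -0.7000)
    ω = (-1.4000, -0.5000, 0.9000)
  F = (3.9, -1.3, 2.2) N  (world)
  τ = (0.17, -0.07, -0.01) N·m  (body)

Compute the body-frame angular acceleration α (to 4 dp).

gyro term ω×Iω = (-0.0315, -0.0126, -0.0560)
angular accel α = (1.2594, -0.7175, 0.3067)

α = (1.2594, -0.7175, 0.3067)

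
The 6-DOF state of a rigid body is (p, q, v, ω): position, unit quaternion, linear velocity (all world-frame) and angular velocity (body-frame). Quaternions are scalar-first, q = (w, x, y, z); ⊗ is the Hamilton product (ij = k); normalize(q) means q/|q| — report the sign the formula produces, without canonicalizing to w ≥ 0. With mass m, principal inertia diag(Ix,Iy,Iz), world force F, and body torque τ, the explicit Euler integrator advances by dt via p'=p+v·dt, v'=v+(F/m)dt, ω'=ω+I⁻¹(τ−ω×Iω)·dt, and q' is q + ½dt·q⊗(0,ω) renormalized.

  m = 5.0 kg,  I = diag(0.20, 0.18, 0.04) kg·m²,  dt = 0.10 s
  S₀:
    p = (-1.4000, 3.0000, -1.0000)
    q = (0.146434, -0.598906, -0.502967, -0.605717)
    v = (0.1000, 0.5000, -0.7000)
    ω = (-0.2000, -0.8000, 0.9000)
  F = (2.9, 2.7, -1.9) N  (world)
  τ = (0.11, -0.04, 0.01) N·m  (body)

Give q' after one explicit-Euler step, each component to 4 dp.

2q̇ = q⊗(0,ω) = (0.0229905, -0.9665307, 0.5430116, 0.5103220)
q' = normalize(q + ½dt·q⊗(0,ω)) = (0.1473, -0.6460, -0.4749, -0.5791)

q' = (0.1473, -0.6460, -0.4749, -0.5791)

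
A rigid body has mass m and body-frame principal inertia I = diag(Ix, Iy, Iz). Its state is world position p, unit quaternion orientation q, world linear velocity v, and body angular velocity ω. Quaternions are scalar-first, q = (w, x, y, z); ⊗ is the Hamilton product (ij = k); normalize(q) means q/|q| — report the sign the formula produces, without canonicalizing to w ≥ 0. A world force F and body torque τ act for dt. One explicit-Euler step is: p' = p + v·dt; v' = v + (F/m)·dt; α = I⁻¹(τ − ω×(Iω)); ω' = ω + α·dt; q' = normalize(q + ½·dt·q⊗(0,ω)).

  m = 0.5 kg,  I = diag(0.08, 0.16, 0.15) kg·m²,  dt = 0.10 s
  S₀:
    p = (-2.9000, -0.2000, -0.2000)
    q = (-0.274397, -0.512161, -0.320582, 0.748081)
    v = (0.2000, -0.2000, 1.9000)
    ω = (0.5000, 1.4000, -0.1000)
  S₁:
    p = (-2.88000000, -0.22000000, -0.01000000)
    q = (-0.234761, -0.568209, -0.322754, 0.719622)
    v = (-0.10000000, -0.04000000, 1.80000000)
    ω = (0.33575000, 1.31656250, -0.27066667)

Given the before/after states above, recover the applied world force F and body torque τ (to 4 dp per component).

Δω = ω₁−ω₀ = (-0.16425000, -0.08343750, -0.17066667)
gyro term ω₀×Iω₀ = (0.0014, 0.0035, 0.0560)
τ = I·(Δω/dt) + ω₀×(Iω₀) = (-0.1300, -0.1300, -0.2000)
velocity change Δv = (-0.30000000, 0.16000000, -0.10000000)
F = m·Δv/dt = (-1.5000, 0.8000, -0.5000)

F = (-1.5000, 0.8000, -0.5000)
τ = (-0.1300, -0.1300, -0.2000)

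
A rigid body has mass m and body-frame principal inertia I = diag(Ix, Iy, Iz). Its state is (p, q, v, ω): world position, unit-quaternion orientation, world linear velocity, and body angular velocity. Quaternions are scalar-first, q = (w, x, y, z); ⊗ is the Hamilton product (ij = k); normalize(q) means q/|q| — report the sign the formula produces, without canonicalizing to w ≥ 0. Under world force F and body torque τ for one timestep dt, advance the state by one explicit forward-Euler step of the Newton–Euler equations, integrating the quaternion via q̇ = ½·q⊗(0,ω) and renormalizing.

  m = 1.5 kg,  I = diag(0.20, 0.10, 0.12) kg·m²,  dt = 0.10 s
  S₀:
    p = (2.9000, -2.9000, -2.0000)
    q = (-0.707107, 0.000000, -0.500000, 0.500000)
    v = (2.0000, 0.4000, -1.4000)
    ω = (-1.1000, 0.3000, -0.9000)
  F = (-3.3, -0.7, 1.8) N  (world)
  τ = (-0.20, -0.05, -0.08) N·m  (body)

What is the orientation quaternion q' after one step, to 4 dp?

2q̇ = q⊗(0,ω) = (0.6000000, 1.0778177, -0.7621321, 0.0863963)
updated quaternion q' = (-0.6753, 0.0537, -0.5367, 0.5030)

q' = (-0.6753, 0.0537, -0.5367, 0.5030)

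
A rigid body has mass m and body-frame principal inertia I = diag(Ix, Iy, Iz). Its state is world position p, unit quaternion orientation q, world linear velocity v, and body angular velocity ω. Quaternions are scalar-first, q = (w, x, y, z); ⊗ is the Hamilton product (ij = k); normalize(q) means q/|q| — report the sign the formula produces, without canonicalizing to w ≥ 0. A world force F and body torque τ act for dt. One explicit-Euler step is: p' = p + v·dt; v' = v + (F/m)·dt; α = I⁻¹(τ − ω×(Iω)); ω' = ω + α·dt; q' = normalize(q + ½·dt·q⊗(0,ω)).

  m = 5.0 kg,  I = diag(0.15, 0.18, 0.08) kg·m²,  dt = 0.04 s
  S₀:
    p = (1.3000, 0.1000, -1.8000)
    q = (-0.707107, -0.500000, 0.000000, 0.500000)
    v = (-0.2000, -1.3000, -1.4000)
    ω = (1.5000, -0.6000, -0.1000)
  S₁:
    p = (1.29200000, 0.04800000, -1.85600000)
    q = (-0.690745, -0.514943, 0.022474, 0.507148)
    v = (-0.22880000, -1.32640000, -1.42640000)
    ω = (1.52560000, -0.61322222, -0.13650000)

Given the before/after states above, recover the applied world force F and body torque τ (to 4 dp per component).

F = (-3.6000, -3.3000, -3.3000)
τ = (0.0900, -0.0700, -0.1000)

velocity change Δv = (-0.02880000, -0.02640000, -0.02640000)
applied force F = (-3.6000, -3.3000, -3.3000)
ω₁ − ω₀ = (0.02560000, -0.01322222, -0.03650000)
τ = I·(Δω/dt) + ω₀×(Iω₀) = (0.0900, -0.0700, -0.1000)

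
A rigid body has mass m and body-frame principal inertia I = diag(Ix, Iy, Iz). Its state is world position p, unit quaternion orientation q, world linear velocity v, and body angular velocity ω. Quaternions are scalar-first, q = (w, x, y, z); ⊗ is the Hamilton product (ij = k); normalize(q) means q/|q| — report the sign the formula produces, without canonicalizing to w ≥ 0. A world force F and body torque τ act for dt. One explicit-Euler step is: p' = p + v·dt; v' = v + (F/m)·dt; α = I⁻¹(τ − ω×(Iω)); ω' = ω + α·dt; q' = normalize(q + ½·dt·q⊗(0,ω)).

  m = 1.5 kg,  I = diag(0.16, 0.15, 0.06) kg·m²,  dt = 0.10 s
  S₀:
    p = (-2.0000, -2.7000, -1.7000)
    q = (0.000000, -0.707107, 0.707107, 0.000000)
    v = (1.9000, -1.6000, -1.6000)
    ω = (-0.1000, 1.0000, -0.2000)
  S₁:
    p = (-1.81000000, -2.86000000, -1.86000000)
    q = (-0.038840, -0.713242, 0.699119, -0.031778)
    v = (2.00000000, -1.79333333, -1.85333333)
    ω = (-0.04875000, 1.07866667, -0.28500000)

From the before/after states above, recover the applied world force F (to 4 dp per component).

Δv = v₁−v₀ = (0.10000000, -0.19333333, -0.25333333)
applied force F = (1.5000, -2.9000, -3.8000)

F = (1.5000, -2.9000, -3.8000)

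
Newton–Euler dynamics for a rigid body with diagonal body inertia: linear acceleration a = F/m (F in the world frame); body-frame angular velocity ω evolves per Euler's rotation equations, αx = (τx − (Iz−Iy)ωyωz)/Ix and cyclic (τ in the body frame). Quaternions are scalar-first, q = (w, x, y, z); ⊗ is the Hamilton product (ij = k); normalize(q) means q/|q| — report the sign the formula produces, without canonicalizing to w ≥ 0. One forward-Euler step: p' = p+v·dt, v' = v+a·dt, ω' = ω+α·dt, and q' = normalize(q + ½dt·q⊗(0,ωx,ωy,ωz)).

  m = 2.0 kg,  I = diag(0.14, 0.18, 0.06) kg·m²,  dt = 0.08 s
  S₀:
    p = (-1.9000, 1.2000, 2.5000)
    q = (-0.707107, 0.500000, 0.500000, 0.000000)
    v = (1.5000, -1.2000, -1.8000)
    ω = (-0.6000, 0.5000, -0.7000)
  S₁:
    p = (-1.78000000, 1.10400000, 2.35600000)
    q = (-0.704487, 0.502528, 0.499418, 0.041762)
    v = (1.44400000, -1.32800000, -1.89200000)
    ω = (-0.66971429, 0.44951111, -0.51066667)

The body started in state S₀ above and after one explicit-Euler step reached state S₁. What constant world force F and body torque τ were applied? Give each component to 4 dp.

F = (-1.4000, -3.2000, -2.3000)
τ = (-0.0800, -0.0800, 0.1300)

v₁ − v₀ = (-0.05600000, -0.12800000, -0.09200000)
applied force F = (-1.4000, -3.2000, -2.3000)
Δω = ω₁−ω₀ = (-0.06971429, -0.05048889, 0.18933333)
gyro term ω₀×Iω₀ = (0.0420, 0.0336, -0.0120)
I·α + gyro = (-0.0800, -0.0800, 0.1300)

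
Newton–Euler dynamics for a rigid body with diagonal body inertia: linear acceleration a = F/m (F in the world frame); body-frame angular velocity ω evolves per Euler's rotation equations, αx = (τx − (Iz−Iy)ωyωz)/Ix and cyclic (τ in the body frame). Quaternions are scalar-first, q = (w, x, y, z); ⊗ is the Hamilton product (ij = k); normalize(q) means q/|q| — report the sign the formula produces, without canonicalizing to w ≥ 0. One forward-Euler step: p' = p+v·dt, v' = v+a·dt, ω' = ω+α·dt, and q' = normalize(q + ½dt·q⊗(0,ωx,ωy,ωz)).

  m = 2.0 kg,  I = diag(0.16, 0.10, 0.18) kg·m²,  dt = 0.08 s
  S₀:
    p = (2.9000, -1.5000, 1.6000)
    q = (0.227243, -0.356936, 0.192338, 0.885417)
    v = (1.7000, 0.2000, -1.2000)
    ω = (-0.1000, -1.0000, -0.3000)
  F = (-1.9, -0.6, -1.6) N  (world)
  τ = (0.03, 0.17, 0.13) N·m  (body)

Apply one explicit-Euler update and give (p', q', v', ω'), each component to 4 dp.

p' = (3.0360, -1.4840, 1.5040)
q' = (0.2439, -0.3245, 0.1753, 0.8969)
v' = (1.6240, 0.1760, -1.2640)
ω' = (-0.0970, -0.8635, -0.2396)

new position p' = (3.0360, -1.4840, 1.5040)
v' = v + a·dt = (1.6240, 0.1760, -1.2640)
(τ − ω×Iω)/I = (0.0375, 1.7060, 0.7556)
new body rate ω' = (-0.0970, -0.8635, -0.2396)
q⊗(0,ω) = (0.4222695, 0.8049913, -0.4228655, 0.3079969)
q + ½dt·q⊗(0,ω), renormalized = (0.2439, -0.3245, 0.1753, 0.8969)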